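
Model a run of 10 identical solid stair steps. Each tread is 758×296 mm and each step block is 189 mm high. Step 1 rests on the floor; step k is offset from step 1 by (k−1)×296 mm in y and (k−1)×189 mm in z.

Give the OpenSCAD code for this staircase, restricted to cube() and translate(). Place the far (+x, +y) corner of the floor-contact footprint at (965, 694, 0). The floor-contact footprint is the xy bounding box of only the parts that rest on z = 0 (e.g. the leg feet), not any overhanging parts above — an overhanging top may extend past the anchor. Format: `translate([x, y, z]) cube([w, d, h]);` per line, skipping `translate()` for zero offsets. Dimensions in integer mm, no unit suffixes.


translate([207, 398, 0]) cube([758, 296, 189]);
translate([207, 694, 189]) cube([758, 296, 189]);
translate([207, 990, 378]) cube([758, 296, 189]);
translate([207, 1286, 567]) cube([758, 296, 189]);
translate([207, 1582, 756]) cube([758, 296, 189]);
translate([207, 1878, 945]) cube([758, 296, 189]);
translate([207, 2174, 1134]) cube([758, 296, 189]);
translate([207, 2470, 1323]) cube([758, 296, 189]);
translate([207, 2766, 1512]) cube([758, 296, 189]);
translate([207, 3062, 1701]) cube([758, 296, 189]);


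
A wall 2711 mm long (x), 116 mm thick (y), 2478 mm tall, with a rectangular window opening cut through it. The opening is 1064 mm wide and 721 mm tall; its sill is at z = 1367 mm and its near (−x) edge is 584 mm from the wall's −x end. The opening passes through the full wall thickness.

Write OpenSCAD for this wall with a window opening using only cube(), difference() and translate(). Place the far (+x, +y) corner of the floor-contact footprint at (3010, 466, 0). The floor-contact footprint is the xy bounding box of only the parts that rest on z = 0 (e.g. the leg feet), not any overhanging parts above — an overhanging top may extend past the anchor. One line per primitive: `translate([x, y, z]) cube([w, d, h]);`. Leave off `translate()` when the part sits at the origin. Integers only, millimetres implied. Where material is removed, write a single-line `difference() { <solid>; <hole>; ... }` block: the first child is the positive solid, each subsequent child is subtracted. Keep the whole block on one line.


difference() { translate([299, 350, 0]) cube([2711, 116, 2478]); translate([883, 350, 1367]) cube([1064, 116, 721]); }


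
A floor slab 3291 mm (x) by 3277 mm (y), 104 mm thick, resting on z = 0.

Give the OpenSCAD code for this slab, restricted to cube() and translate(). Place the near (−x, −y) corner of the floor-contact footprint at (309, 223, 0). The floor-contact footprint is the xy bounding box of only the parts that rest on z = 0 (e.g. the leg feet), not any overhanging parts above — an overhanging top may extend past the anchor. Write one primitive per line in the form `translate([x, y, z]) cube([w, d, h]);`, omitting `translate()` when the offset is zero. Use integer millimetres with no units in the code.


translate([309, 223, 0]) cube([3291, 3277, 104]);


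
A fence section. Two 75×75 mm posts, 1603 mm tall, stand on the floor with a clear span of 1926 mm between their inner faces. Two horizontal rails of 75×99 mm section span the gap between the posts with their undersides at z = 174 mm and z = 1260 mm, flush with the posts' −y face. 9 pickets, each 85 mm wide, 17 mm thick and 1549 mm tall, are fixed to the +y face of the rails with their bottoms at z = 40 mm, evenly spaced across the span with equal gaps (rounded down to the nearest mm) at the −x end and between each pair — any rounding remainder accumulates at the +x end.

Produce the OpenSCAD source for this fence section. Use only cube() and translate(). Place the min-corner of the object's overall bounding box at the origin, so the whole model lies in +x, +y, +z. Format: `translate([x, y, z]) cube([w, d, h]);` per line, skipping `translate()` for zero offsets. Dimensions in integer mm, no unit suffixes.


cube([75, 75, 1603]);
translate([2001, 0, 0]) cube([75, 75, 1603]);
translate([75, 0, 174]) cube([1926, 75, 99]);
translate([75, 0, 1260]) cube([1926, 75, 99]);
translate([191, 75, 40]) cube([85, 17, 1549]);
translate([392, 75, 40]) cube([85, 17, 1549]);
translate([593, 75, 40]) cube([85, 17, 1549]);
translate([794, 75, 40]) cube([85, 17, 1549]);
translate([995, 75, 40]) cube([85, 17, 1549]);
translate([1196, 75, 40]) cube([85, 17, 1549]);
translate([1397, 75, 40]) cube([85, 17, 1549]);
translate([1598, 75, 40]) cube([85, 17, 1549]);
translate([1799, 75, 40]) cube([85, 17, 1549]);


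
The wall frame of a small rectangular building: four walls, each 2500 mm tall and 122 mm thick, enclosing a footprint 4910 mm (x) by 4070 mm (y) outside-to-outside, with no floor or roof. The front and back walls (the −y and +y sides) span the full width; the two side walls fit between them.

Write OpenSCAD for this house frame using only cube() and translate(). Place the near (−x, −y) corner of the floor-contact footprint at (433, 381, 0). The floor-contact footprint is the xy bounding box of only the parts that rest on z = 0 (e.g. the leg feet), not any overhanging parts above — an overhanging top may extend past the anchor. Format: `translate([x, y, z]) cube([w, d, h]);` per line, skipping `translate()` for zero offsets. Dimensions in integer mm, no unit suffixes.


translate([433, 381, 0]) cube([4910, 122, 2500]);
translate([433, 4329, 0]) cube([4910, 122, 2500]);
translate([433, 503, 0]) cube([122, 3826, 2500]);
translate([5221, 503, 0]) cube([122, 3826, 2500]);


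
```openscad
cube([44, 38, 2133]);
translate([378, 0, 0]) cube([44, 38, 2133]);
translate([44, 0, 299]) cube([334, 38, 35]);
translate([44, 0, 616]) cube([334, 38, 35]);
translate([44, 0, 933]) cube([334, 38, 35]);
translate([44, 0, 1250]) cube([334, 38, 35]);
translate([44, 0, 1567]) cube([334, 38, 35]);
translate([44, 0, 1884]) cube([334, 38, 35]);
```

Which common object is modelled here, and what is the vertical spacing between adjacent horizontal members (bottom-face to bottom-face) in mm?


A ladder. The rung spacing is 317 mm.

Two tall 44×38 posts with 6 short bars between them — a ladder. Adjacent rungs sit at z = 299 and z = 616, so the spacing is 616 − 299 = 317 mm.


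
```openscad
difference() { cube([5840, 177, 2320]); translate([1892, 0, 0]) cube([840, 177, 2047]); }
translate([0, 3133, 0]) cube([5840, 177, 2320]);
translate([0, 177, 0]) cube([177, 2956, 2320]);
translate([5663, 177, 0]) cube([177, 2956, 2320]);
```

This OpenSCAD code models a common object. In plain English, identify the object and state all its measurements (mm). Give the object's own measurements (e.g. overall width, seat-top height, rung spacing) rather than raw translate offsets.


A single room: four walls, each 2320 mm tall and 177 mm thick, enclosing an outside footprint 5840×3310 mm (x × y), no floor or roof. The front and back walls (−y and +y sides) run the full x-width; the side walls fit between their inner faces. A door opening 840 mm wide and 2047 mm tall is cut through the front wall from the floor up, its −x edge 1892 mm from the wall's −x end.


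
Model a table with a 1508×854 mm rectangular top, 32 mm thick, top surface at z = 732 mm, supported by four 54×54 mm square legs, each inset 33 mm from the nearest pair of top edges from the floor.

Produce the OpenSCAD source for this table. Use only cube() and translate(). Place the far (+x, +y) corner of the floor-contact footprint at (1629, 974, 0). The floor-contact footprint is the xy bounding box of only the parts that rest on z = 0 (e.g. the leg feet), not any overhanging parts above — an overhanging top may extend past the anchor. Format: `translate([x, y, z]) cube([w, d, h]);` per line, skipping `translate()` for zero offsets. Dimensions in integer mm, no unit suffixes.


translate([154, 153, 700]) cube([1508, 854, 32]);
translate([187, 186, 0]) cube([54, 54, 700]);
translate([1575, 186, 0]) cube([54, 54, 700]);
translate([187, 920, 0]) cube([54, 54, 700]);
translate([1575, 920, 0]) cube([54, 54, 700]);


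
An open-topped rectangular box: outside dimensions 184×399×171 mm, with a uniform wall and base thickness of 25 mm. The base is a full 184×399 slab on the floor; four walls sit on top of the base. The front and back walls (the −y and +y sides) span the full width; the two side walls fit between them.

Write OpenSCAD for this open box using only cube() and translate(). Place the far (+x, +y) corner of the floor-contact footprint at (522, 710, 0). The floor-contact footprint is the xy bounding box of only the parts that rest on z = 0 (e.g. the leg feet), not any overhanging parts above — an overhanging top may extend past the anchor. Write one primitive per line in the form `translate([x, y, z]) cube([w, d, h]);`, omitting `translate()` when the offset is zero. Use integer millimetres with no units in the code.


translate([338, 311, 0]) cube([184, 399, 25]);
translate([338, 311, 25]) cube([184, 25, 146]);
translate([338, 685, 25]) cube([184, 25, 146]);
translate([338, 336, 25]) cube([25, 349, 146]);
translate([497, 336, 25]) cube([25, 349, 146]);


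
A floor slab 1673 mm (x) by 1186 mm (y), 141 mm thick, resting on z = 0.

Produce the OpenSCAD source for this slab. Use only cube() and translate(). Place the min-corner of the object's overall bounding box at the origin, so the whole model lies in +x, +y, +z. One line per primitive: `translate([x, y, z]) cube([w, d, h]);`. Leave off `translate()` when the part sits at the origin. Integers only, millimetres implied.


cube([1673, 1186, 141]);


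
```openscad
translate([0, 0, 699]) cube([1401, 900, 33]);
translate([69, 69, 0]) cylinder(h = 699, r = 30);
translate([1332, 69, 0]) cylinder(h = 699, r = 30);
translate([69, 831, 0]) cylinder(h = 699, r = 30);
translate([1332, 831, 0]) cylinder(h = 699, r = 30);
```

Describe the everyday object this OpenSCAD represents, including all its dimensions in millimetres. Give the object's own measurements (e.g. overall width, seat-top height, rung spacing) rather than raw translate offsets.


A table: top 1401 mm (x) × 900 mm (y), 33 mm thick, upper face at z = 732 mm, on four round legs of 60 mm diameter, each leg's bounding box inset 39 mm from the nearest pair of top edges from z = 0 to the bottom of the top.


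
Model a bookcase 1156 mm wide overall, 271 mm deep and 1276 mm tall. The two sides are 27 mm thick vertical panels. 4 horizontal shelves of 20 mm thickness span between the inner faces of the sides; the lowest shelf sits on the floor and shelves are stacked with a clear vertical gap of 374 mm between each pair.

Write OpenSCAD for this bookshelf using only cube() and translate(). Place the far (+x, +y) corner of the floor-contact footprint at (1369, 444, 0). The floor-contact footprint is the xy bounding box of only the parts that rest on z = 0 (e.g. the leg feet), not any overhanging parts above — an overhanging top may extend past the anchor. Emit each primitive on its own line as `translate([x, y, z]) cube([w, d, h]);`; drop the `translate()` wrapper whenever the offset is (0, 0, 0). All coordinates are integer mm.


translate([213, 173, 0]) cube([27, 271, 1276]);
translate([1342, 173, 0]) cube([27, 271, 1276]);
translate([240, 173, 0]) cube([1102, 271, 20]);
translate([240, 173, 394]) cube([1102, 271, 20]);
translate([240, 173, 788]) cube([1102, 271, 20]);
translate([240, 173, 1182]) cube([1102, 271, 20]);


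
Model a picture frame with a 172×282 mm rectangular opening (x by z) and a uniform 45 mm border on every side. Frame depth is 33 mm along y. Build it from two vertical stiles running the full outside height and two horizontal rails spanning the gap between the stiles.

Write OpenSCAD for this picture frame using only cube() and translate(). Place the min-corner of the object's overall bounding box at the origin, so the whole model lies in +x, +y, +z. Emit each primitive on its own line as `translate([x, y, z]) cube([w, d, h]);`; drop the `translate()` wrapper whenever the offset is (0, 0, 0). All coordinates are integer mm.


cube([45, 33, 372]);
translate([217, 0, 0]) cube([45, 33, 372]);
translate([45, 0, 0]) cube([172, 33, 45]);
translate([45, 0, 327]) cube([172, 33, 45]);


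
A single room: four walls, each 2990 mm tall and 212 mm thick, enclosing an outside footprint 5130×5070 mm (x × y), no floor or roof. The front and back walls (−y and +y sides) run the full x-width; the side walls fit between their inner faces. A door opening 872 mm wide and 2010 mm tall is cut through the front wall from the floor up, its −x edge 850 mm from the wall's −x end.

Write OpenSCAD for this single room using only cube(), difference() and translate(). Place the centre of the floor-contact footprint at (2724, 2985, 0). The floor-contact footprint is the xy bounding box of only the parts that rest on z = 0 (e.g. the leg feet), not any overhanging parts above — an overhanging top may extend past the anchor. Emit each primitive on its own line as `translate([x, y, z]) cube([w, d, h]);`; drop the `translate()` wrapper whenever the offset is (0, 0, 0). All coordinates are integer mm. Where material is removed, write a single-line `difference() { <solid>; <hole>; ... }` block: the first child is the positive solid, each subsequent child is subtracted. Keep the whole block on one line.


difference() { translate([159, 450, 0]) cube([5130, 212, 2990]); translate([1009, 450, 0]) cube([872, 212, 2010]); }
translate([159, 5308, 0]) cube([5130, 212, 2990]);
translate([159, 662, 0]) cube([212, 4646, 2990]);
translate([5077, 662, 0]) cube([212, 4646, 2990]);


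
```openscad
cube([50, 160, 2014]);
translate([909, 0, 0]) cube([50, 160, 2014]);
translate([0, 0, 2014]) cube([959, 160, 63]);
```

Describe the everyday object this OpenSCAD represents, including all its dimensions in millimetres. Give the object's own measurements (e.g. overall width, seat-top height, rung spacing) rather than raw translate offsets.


A door frame. The clear opening is 859 mm wide and 2014 mm high. Two 50 mm wide jambs, 160 mm deep, stand either side of the opening from the floor to the top of the opening. A 63 mm thick head sits across the top of both jambs, spanning the full outside width of the frame.


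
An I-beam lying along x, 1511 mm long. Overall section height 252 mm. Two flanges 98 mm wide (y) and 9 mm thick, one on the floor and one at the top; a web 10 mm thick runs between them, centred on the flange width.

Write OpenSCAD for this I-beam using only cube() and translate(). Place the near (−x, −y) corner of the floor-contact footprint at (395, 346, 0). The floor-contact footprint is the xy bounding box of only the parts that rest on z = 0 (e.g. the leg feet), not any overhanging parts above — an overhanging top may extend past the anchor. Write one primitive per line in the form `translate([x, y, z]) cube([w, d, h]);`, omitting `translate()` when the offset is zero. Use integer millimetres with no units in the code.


translate([395, 346, 0]) cube([1511, 98, 9]);
translate([395, 390, 9]) cube([1511, 10, 234]);
translate([395, 346, 243]) cube([1511, 98, 9]);


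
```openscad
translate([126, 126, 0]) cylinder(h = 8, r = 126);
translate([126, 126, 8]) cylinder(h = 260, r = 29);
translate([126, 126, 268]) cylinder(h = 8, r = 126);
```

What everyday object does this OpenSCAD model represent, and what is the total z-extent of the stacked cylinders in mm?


A spool. The overall height is 276 mm.

Three coaxial cylinders, large–small–large — a spool. Two 8 mm flanges and a 260 mm core give 8 + 260 + 8 = 276 mm.


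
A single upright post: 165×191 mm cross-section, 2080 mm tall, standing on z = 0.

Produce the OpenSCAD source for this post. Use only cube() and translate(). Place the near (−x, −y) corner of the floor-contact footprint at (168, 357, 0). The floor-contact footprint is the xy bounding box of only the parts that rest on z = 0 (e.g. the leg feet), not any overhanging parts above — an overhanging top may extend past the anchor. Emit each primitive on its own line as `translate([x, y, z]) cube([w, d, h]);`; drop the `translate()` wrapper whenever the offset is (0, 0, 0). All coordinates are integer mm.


translate([168, 357, 0]) cube([165, 191, 2080]);


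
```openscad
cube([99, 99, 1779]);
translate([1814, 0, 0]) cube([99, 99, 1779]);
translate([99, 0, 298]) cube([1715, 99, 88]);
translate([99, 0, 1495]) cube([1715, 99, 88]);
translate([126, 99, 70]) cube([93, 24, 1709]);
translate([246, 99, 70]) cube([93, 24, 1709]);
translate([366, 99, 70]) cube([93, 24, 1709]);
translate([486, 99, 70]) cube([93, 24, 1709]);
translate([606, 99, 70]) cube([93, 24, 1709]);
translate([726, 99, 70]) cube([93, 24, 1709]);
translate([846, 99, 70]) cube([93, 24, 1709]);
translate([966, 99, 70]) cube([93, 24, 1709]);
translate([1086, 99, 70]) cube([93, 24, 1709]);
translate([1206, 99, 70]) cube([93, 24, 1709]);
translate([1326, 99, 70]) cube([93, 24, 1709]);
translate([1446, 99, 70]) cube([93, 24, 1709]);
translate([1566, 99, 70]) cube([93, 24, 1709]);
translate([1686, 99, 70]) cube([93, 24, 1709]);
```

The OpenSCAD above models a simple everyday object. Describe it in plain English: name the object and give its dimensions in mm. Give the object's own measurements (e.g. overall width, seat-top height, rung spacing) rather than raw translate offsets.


A fence section. Two 99×99 mm posts, 1779 mm tall, stand on the floor with a clear span of 1715 mm between their inner faces. Two horizontal rails of 99×88 mm section span the gap between the posts with their undersides at z = 298 mm and z = 1495 mm, flush with the posts' −y face. 14 pickets, each 93 mm wide, 24 mm thick and 1709 mm tall, are fixed to the +y face of the rails with their bottoms at z = 70 mm, spaced across the span with a 27 mm gap after the −x post and between neighbouring pickets, with 35 mm left before the +x post.


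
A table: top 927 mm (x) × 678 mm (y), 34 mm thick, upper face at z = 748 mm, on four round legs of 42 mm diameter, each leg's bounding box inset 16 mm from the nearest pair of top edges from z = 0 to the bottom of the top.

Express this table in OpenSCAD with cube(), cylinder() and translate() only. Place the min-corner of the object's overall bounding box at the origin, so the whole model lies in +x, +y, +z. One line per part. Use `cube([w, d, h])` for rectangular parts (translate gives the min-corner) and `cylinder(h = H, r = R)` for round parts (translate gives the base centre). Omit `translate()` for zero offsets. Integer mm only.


translate([0, 0, 714]) cube([927, 678, 34]);
translate([37, 37, 0]) cylinder(h = 714, r = 21);
translate([890, 37, 0]) cylinder(h = 714, r = 21);
translate([37, 641, 0]) cylinder(h = 714, r = 21);
translate([890, 641, 0]) cylinder(h = 714, r = 21);


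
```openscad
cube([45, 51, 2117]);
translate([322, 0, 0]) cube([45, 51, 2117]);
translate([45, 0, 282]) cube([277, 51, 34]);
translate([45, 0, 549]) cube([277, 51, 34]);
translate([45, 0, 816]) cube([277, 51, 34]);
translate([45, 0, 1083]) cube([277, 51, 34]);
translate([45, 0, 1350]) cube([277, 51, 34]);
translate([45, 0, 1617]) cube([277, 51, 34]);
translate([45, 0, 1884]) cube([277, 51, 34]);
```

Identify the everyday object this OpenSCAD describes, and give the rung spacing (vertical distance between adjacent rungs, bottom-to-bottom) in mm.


A ladder. The rung spacing is 267 mm.

Two tall 45×51 posts with 7 short bars between them — a ladder. Adjacent rungs sit at z = 282 and z = 549, so the spacing is 549 − 282 = 267 mm.


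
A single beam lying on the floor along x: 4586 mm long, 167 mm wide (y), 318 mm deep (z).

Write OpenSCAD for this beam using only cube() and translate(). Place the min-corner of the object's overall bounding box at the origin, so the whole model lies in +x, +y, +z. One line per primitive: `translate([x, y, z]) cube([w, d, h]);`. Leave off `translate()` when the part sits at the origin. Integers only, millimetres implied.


cube([4586, 167, 318]);


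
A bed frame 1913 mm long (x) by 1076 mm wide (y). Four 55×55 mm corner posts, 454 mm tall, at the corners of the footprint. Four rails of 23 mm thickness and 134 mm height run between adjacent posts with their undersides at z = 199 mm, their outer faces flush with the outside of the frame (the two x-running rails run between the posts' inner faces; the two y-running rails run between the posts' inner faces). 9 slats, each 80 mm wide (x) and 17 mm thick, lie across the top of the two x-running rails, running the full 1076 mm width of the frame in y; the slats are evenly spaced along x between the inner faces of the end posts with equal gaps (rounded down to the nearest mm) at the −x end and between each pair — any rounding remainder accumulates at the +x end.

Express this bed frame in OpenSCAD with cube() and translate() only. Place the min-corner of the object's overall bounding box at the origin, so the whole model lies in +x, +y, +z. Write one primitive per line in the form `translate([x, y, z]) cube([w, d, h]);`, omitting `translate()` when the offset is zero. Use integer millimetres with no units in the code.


cube([55, 55, 454]);
translate([0, 1021, 0]) cube([55, 55, 454]);
translate([1858, 0, 0]) cube([55, 55, 454]);
translate([1858, 1021, 0]) cube([55, 55, 454]);
translate([55, 0, 199]) cube([1803, 23, 134]);
translate([55, 1053, 199]) cube([1803, 23, 134]);
translate([0, 55, 199]) cube([23, 966, 134]);
translate([1890, 55, 199]) cube([23, 966, 134]);
translate([163, 0, 333]) cube([80, 1076, 17]);
translate([351, 0, 333]) cube([80, 1076, 17]);
translate([539, 0, 333]) cube([80, 1076, 17]);
translate([727, 0, 333]) cube([80, 1076, 17]);
translate([915, 0, 333]) cube([80, 1076, 17]);
translate([1103, 0, 333]) cube([80, 1076, 17]);
translate([1291, 0, 333]) cube([80, 1076, 17]);
translate([1479, 0, 333]) cube([80, 1076, 17]);
translate([1667, 0, 333]) cube([80, 1076, 17]);


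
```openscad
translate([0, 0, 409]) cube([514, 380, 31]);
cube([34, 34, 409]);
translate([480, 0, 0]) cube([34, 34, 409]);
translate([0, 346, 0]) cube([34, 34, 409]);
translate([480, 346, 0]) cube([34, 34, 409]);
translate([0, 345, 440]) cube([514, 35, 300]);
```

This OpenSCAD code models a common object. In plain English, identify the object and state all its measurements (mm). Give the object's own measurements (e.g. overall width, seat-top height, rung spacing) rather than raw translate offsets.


A chair. The seat is a 514×380×31 mm slab with its top at z = 440 mm, on four 34×34 mm corner legs (flush with the seat edges, standing on z = 0). A flat backrest 35 mm thick, 300 mm tall, spans the full seat width and rises from the seat top along its +y edge, rear face flush with the rear of the seat.


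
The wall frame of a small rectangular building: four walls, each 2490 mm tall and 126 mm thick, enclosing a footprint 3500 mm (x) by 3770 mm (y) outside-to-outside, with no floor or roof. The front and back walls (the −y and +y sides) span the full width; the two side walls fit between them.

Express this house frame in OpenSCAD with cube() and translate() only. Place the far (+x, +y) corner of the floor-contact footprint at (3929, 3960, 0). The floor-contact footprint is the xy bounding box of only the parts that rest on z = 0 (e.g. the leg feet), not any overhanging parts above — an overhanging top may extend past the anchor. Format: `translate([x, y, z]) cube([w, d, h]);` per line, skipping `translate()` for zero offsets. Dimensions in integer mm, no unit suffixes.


translate([429, 190, 0]) cube([3500, 126, 2490]);
translate([429, 3834, 0]) cube([3500, 126, 2490]);
translate([429, 316, 0]) cube([126, 3518, 2490]);
translate([3803, 316, 0]) cube([126, 3518, 2490]);


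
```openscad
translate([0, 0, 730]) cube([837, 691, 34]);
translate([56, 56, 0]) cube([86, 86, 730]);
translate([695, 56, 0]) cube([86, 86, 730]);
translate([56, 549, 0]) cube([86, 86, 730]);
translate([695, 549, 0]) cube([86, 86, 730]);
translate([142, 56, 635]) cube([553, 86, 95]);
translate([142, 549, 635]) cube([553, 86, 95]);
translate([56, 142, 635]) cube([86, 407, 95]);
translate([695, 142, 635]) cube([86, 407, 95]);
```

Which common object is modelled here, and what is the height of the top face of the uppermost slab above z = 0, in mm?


A table. The table height is 764 mm.

A 837×691×34 slab sits at z = 730 on four 86 mm square posts — a table. The top surface is at 730 + 34 = 764 mm.


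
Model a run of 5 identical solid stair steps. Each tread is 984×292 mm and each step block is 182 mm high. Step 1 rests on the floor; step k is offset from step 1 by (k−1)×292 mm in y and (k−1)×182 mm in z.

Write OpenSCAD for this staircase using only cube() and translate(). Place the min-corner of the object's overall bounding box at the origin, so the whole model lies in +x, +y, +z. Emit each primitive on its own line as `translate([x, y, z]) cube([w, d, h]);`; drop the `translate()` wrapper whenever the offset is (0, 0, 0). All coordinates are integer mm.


cube([984, 292, 182]);
translate([0, 292, 182]) cube([984, 292, 182]);
translate([0, 584, 364]) cube([984, 292, 182]);
translate([0, 876, 546]) cube([984, 292, 182]);
translate([0, 1168, 728]) cube([984, 292, 182]);


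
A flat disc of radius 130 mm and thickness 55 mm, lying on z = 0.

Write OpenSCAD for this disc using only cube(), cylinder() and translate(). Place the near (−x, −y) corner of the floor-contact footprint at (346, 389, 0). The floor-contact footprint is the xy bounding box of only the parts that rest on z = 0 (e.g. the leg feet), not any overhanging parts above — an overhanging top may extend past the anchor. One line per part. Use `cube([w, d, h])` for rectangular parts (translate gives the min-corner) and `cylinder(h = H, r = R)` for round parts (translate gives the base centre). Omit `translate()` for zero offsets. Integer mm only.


translate([476, 519, 0]) cylinder(h = 55, r = 130);


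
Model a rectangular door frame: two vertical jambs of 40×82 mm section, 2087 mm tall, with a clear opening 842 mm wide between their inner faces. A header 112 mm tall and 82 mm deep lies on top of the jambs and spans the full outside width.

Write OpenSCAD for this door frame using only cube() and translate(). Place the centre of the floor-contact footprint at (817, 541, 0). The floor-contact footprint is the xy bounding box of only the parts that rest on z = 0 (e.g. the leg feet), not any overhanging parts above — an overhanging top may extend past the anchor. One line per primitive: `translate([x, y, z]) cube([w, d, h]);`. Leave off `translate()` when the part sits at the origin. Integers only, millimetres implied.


translate([356, 500, 0]) cube([40, 82, 2087]);
translate([1238, 500, 0]) cube([40, 82, 2087]);
translate([356, 500, 2087]) cube([922, 82, 112]);


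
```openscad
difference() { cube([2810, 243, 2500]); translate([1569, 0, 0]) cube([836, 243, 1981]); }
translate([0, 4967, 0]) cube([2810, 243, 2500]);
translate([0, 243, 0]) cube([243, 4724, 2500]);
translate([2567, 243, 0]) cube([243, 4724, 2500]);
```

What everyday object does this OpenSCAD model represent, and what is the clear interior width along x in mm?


A single room. The interior width is 2324 mm.

Four walls enclosing a rectangle with a door in the front wall — a room. Outside width 2810 minus two 243 mm walls gives 2324 mm.


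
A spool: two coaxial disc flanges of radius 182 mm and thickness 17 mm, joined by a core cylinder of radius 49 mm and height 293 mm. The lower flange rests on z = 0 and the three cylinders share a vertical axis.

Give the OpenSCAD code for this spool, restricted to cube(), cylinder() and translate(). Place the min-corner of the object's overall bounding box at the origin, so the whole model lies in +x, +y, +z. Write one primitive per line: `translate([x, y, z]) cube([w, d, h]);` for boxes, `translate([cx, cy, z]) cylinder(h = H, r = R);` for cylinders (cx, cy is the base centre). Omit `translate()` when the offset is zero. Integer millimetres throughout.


translate([182, 182, 0]) cylinder(h = 17, r = 182);
translate([182, 182, 17]) cylinder(h = 293, r = 49);
translate([182, 182, 310]) cylinder(h = 17, r = 182);


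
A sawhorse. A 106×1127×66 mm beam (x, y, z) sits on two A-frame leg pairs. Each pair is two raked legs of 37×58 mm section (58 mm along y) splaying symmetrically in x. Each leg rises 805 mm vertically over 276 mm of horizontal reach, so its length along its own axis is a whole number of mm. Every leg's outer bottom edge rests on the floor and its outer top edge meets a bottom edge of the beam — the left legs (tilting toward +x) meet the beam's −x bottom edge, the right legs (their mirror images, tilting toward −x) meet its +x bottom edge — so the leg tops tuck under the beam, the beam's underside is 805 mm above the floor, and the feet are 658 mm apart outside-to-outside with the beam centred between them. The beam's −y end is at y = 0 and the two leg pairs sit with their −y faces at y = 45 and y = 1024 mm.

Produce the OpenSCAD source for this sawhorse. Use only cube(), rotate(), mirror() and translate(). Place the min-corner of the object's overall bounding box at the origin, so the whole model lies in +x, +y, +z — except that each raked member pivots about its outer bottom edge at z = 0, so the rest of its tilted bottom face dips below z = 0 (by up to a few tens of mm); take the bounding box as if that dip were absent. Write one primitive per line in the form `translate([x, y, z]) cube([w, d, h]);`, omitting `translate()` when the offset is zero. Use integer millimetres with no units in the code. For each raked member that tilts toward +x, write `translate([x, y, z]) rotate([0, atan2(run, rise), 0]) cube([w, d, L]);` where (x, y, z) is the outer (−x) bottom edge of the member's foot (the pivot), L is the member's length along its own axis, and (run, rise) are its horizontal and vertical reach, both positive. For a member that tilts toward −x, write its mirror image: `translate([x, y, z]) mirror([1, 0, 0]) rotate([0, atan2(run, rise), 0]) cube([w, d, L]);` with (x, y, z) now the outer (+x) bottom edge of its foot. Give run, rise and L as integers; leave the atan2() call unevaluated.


translate([276, 0, 805]) cube([106, 1127, 66]);
translate([0, 45, 0]) rotate([0, atan2(276, 805), 0]) cube([37, 58, 851]);
translate([658, 45, 0]) mirror([1, 0, 0]) rotate([0, atan2(276, 805), 0]) cube([37, 58, 851]);
translate([0, 1024, 0]) rotate([0, atan2(276, 805), 0]) cube([37, 58, 851]);
translate([658, 1024, 0]) mirror([1, 0, 0]) rotate([0, atan2(276, 805), 0]) cube([37, 58, 851]);


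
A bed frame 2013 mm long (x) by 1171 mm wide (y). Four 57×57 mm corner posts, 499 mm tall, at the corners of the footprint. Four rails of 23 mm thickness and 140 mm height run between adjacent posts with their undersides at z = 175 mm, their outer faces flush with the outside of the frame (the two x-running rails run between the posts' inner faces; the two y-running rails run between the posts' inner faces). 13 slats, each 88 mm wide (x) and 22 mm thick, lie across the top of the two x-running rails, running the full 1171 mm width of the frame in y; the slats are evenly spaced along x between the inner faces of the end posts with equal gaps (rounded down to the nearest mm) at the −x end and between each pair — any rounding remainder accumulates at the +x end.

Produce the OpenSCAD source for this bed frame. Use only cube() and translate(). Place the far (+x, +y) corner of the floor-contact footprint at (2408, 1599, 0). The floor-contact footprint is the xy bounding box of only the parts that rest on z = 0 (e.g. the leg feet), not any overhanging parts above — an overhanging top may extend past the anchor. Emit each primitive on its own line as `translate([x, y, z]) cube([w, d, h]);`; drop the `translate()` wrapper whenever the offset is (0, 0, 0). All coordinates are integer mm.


translate([395, 428, 0]) cube([57, 57, 499]);
translate([395, 1542, 0]) cube([57, 57, 499]);
translate([2351, 428, 0]) cube([57, 57, 499]);
translate([2351, 1542, 0]) cube([57, 57, 499]);
translate([452, 428, 175]) cube([1899, 23, 140]);
translate([452, 1576, 175]) cube([1899, 23, 140]);
translate([395, 485, 175]) cube([23, 1057, 140]);
translate([2385, 485, 175]) cube([23, 1057, 140]);
translate([505, 428, 315]) cube([88, 1171, 22]);
translate([646, 428, 315]) cube([88, 1171, 22]);
translate([787, 428, 315]) cube([88, 1171, 22]);
translate([928, 428, 315]) cube([88, 1171, 22]);
translate([1069, 428, 315]) cube([88, 1171, 22]);
translate([1210, 428, 315]) cube([88, 1171, 22]);
translate([1351, 428, 315]) cube([88, 1171, 22]);
translate([1492, 428, 315]) cube([88, 1171, 22]);
translate([1633, 428, 315]) cube([88, 1171, 22]);
translate([1774, 428, 315]) cube([88, 1171, 22]);
translate([1915, 428, 315]) cube([88, 1171, 22]);
translate([2056, 428, 315]) cube([88, 1171, 22]);
translate([2197, 428, 315]) cube([88, 1171, 22]);


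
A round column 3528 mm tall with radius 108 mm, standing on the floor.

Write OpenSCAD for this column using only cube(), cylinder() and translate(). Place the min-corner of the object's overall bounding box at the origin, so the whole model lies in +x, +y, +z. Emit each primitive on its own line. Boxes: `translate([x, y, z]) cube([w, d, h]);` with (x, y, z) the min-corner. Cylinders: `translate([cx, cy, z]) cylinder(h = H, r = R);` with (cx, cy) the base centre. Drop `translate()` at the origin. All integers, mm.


translate([108, 108, 0]) cylinder(h = 3528, r = 108);


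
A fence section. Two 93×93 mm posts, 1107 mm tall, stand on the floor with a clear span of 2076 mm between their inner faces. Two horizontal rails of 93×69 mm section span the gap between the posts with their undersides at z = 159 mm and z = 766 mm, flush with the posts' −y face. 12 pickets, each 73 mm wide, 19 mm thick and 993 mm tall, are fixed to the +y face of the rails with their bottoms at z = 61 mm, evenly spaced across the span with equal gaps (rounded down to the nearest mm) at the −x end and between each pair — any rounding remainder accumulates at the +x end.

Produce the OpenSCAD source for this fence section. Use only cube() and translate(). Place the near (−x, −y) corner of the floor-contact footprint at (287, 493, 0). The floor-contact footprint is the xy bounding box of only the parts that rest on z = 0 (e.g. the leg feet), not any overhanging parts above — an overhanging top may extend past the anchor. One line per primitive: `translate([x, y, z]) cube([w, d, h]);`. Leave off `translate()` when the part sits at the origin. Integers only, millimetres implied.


translate([287, 493, 0]) cube([93, 93, 1107]);
translate([2456, 493, 0]) cube([93, 93, 1107]);
translate([380, 493, 159]) cube([2076, 93, 69]);
translate([380, 493, 766]) cube([2076, 93, 69]);
translate([472, 586, 61]) cube([73, 19, 993]);
translate([637, 586, 61]) cube([73, 19, 993]);
translate([802, 586, 61]) cube([73, 19, 993]);
translate([967, 586, 61]) cube([73, 19, 993]);
translate([1132, 586, 61]) cube([73, 19, 993]);
translate([1297, 586, 61]) cube([73, 19, 993]);
translate([1462, 586, 61]) cube([73, 19, 993]);
translate([1627, 586, 61]) cube([73, 19, 993]);
translate([1792, 586, 61]) cube([73, 19, 993]);
translate([1957, 586, 61]) cube([73, 19, 993]);
translate([2122, 586, 61]) cube([73, 19, 993]);
translate([2287, 586, 61]) cube([73, 19, 993]);


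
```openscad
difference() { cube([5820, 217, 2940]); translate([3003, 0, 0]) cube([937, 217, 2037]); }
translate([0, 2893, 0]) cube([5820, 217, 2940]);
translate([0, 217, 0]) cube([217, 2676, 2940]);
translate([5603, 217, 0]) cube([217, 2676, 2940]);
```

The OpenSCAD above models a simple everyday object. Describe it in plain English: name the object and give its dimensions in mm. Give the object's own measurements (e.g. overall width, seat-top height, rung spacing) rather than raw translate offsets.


A single room: four walls, each 2940 mm tall and 217 mm thick, enclosing an outside footprint 5820×3110 mm (x × y), no floor or roof. The front and back walls (−y and +y sides) run the full x-width; the side walls fit between their inner faces. A door opening 937 mm wide and 2037 mm tall is cut through the front wall from the floor up, its −x edge 3003 mm from the wall's −x end.


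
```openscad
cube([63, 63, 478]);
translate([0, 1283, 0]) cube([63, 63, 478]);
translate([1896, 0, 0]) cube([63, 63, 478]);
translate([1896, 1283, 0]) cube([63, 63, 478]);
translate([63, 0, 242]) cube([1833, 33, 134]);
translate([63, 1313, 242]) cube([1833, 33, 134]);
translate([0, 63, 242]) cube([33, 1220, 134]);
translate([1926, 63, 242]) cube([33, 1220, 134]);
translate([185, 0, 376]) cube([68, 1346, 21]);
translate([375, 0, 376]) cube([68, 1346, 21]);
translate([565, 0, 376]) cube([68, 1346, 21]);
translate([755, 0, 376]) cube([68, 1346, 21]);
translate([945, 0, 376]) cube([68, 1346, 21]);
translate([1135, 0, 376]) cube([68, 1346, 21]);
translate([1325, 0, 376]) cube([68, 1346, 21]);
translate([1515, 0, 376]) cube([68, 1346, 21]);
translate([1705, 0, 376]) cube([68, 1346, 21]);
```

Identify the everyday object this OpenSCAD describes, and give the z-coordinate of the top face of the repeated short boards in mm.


A bed frame. The slat-top height is 397 mm.

Four posts, four rails, and a row of slats — a bed frame. Slats sit on the rails at z = 242 + 134 = 376; with slat thickness 21, the top is 397 mm.


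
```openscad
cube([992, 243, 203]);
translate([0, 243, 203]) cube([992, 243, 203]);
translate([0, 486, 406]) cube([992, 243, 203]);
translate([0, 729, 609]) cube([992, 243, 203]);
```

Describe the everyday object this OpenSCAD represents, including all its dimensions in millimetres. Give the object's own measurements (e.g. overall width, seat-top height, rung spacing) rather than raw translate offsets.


A straight staircase of 4 solid steps. Each step is 992 mm wide (x), 243 mm deep (y, the going) and 203 mm tall (the rise). The first step rests on the floor; each subsequent step sits one going further in +y and one rise higher in +z, directly behind and above the previous step with no overlap.


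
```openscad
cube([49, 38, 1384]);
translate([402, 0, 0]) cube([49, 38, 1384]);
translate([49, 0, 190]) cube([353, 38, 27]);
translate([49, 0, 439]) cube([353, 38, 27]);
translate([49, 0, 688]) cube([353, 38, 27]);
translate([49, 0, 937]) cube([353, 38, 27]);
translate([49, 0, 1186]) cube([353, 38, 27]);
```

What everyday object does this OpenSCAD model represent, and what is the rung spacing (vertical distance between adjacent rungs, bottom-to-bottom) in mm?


A ladder. The rung spacing is 249 mm.

Two tall 49×38 posts with 5 short bars between them — a ladder. Adjacent rungs sit at z = 190 and z = 439, so the spacing is 439 − 190 = 249 mm.


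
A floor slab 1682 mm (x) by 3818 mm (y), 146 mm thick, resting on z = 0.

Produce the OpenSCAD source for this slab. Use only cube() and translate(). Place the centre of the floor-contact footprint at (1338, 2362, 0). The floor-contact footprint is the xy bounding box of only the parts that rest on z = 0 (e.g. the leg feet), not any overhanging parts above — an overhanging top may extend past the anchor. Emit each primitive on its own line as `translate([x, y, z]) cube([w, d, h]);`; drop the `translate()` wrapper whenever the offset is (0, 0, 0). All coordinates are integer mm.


translate([497, 453, 0]) cube([1682, 3818, 146]);


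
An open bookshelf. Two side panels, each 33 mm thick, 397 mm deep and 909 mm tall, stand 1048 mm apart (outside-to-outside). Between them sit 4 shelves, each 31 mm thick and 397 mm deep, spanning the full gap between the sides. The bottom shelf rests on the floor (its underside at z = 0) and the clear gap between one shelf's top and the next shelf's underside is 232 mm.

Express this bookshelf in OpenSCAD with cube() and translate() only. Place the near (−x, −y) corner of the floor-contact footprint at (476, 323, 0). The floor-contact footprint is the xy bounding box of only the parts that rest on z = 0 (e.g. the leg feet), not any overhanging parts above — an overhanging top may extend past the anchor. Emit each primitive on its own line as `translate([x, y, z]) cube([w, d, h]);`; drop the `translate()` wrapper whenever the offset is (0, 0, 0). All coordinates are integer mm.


translate([476, 323, 0]) cube([33, 397, 909]);
translate([1491, 323, 0]) cube([33, 397, 909]);
translate([509, 323, 0]) cube([982, 397, 31]);
translate([509, 323, 263]) cube([982, 397, 31]);
translate([509, 323, 526]) cube([982, 397, 31]);
translate([509, 323, 789]) cube([982, 397, 31]);
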